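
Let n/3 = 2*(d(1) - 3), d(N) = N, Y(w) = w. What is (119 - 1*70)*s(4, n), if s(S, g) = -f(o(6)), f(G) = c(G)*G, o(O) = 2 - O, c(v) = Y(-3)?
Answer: -588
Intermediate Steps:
c(v) = -3
n = -12 (n = 3*(2*(1 - 3)) = 3*(2*(-2)) = 3*(-4) = -12)
f(G) = -3*G
s(S, g) = -12 (s(S, g) = -(-3)*(2 - 1*6) = -(-3)*(2 - 6) = -(-3)*(-4) = -1*12 = -12)
(119 - 1*70)*s(4, n) = (119 - 1*70)*(-12) = (119 - 70)*(-12) = 49*(-12) = -588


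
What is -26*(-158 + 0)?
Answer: 4108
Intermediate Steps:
-26*(-158 + 0) = -26*(-158) = 4108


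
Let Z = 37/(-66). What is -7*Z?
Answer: 259/66 ≈ 3.9242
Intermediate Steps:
Z = -37/66 (Z = -1/66*37 = -37/66 ≈ -0.56061)
-7*Z = -7*(-37/66) = 259/66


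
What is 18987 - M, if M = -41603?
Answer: 60590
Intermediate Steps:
18987 - M = 18987 - 1*(-41603) = 18987 + 41603 = 60590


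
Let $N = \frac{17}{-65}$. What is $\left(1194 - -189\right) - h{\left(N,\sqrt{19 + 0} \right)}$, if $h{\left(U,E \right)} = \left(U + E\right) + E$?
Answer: $\frac{89912}{65} - 2 \sqrt{19} \approx 1374.5$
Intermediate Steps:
$N = - \frac{17}{65}$ ($N = 17 \left(- \frac{1}{65}\right) = - \frac{17}{65} \approx -0.26154$)
$h{\left(U,E \right)} = U + 2 E$ ($h{\left(U,E \right)} = \left(E + U\right) + E = U + 2 E$)
$\left(1194 - -189\right) - h{\left(N,\sqrt{19 + 0} \right)} = \left(1194 - -189\right) - \left(- \frac{17}{65} + 2 \sqrt{19 + 0}\right) = \left(1194 + 189\right) - \left(- \frac{17}{65} + 2 \sqrt{19}\right) = 1383 + \left(\frac{17}{65} - 2 \sqrt{19}\right) = \frac{89912}{65} - 2 \sqrt{19}$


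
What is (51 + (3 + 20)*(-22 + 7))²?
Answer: 86436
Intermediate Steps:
(51 + (3 + 20)*(-22 + 7))² = (51 + 23*(-15))² = (51 - 345)² = (-294)² = 86436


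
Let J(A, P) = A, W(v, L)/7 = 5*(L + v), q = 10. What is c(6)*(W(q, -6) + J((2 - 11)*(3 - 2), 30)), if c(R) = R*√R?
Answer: 786*√6 ≈ 1925.3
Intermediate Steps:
W(v, L) = 35*L + 35*v (W(v, L) = 7*(5*(L + v)) = 7*(5*L + 5*v) = 35*L + 35*v)
c(R) = R^(3/2)
c(6)*(W(q, -6) + J((2 - 11)*(3 - 2), 30)) = 6^(3/2)*((35*(-6) + 35*10) + (2 - 11)*(3 - 2)) = (6*√6)*((-210 + 350) - 9*1) = (6*√6)*(140 - 9) = (6*√6)*131 = 786*√6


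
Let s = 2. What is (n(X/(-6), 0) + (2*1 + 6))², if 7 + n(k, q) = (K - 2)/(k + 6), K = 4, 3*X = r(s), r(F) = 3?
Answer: 2209/1225 ≈ 1.8033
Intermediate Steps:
X = 1 (X = (⅓)*3 = 1)
n(k, q) = -7 + 2/(6 + k) (n(k, q) = -7 + (4 - 2)/(k + 6) = -7 + 2/(6 + k))
(n(X/(-6), 0) + (2*1 + 6))² = ((-40 - 7/(-6))/(6 + 1/(-6)) + (2*1 + 6))² = ((-40 - 7*(-1)/6)/(6 + 1*(-⅙)) + (2 + 6))² = ((-40 - 7*(-⅙))/(6 - ⅙) + 8)² = ((-40 + 7/6)/(35/6) + 8)² = ((6/35)*(-233/6) + 8)² = (-233/35 + 8)² = (47/35)² = 2209/1225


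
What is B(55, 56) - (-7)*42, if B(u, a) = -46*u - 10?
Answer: -2246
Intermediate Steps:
B(u, a) = -10 - 46*u
B(55, 56) - (-7)*42 = (-10 - 46*55) - (-7)*42 = (-10 - 2530) - 1*(-294) = -2540 + 294 = -2246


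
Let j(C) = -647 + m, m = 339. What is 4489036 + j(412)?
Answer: 4488728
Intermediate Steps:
j(C) = -308 (j(C) = -647 + 339 = -308)
4489036 + j(412) = 4489036 - 308 = 4488728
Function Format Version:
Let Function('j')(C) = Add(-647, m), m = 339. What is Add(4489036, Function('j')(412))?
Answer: 4488728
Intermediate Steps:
Function('j')(C) = -308 (Function('j')(C) = Add(-647, 339) = -308)
Add(4489036, Function('j')(412)) = Add(4489036, -308) = 4488728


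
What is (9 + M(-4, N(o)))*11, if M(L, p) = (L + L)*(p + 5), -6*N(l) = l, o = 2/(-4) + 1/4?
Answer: -1034/3 ≈ -344.67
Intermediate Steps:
o = -¼ (o = 2*(-¼) + 1*(¼) = -½ + ¼ = -¼ ≈ -0.25000)
N(l) = -l/6
M(L, p) = 2*L*(5 + p) (M(L, p) = (2*L)*(5 + p) = 2*L*(5 + p))
(9 + M(-4, N(o)))*11 = (9 + 2*(-4)*(5 - ⅙*(-¼)))*11 = (9 + 2*(-4)*(5 + 1/24))*11 = (9 + 2*(-4)*(121/24))*11 = (9 - 121/3)*11 = -94/3*11 = -1034/3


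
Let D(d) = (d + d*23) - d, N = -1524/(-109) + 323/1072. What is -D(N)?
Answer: -38385505/116848 ≈ -328.51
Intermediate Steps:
N = 1668935/116848 (N = -1524*(-1/109) + 323*(1/1072) = 1524/109 + 323/1072 = 1668935/116848 ≈ 14.283)
D(d) = 23*d (D(d) = (d + 23*d) - d = 24*d - d = 23*d)
-D(N) = -23*1668935/116848 = -1*38385505/116848 = -38385505/116848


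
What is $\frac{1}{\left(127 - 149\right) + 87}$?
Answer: $\frac{1}{65} \approx 0.015385$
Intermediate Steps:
$\frac{1}{\left(127 - 149\right) + 87} = \frac{1}{-22 + 87} = \frac{1}{65}$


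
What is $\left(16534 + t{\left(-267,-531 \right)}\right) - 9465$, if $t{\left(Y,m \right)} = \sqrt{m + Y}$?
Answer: $7069 + i \sqrt{798} \approx 7069.0 + 28.249 i$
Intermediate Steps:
$t{\left(Y,m \right)} = \sqrt{Y + m}$
$\left(16534 + t{\left(-267,-531 \right)}\right) - 9465 = \left(16534 + \sqrt{-267 - 531}\right) - 9465 = \left(16534 + \sqrt{-798}\right) - 9465 = \left(16534 + i \sqrt{798}\right) - 9465 = 7069 + i \sqrt{798}$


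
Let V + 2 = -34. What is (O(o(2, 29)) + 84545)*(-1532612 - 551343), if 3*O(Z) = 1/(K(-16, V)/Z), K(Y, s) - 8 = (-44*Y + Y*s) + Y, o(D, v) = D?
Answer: -336166659290255/1908 ≈ -1.7619e+11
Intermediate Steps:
V = -36 (V = -2 - 34 = -36)
K(Y, s) = 8 - 43*Y + Y*s (K(Y, s) = 8 + ((-44*Y + Y*s) + Y) = 8 + (-43*Y + Y*s) = 8 - 43*Y + Y*s)
O(Z) = Z/3816 (O(Z) = 1/(3*(((8 - 43*(-16) - 16*(-36))/Z))) = 1/(3*(((8 + 688 + 576)/Z))) = 1/(3*((1272/Z))) = (Z/1272)/3 = Z/3816)
(O(o(2, 29)) + 84545)*(-1532612 - 551343) = ((1/3816)*2 + 84545)*(-1532612 - 551343) = (1/1908 + 84545)*(-2083955) = (161311861/1908)*(-2083955) = -336166659290255/1908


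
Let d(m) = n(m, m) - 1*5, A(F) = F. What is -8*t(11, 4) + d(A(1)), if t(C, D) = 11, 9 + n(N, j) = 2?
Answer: -100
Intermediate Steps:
n(N, j) = -7 (n(N, j) = -9 + 2 = -7)
d(m) = -12 (d(m) = -7 - 1*5 = -7 - 5 = -12)
-8*t(11, 4) + d(A(1)) = -8*11 - 12 = -88 - 12 = -100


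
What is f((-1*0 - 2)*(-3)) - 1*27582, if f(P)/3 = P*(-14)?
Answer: -27834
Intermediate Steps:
f(P) = -42*P (f(P) = 3*(P*(-14)) = 3*(-14*P) = -42*P)
f((-1*0 - 2)*(-3)) - 1*27582 = -42*(-1*0 - 2)*(-3) - 1*27582 = -42*(0 - 2)*(-3) - 27582 = -(-84)*(-3) - 27582 = -42*6 - 27582 = -252 - 27582 = -27834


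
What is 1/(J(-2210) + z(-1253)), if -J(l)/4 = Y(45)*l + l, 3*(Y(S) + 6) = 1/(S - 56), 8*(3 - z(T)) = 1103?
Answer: -264/11775127 ≈ -2.2420e-5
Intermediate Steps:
z(T) = -1079/8 (z(T) = 3 - ⅛*1103 = 3 - 1103/8 = -1079/8)
Y(S) = -6 + 1/(3*(-56 + S)) (Y(S) = -6 + 1/(3*(S - 56)) = -6 + 1/(3*(-56 + S)))
J(l) = 664*l/33 (J(l) = -4*(((1009 - 18*45)/(3*(-56 + 45)))*l + l) = -4*(((⅓)*(1009 - 810)/(-11))*l + l) = -4*(((⅓)*(-1/11)*199)*l + l) = -4*(-199*l/33 + l) = -(-664)*l/33 = 664*l/33)
1/(J(-2210) + z(-1253)) = 1/((664/33)*(-2210) - 1079/8) = 1/(-1467440/33 - 1079/8) = 1/(-11775127/264) = -264/11775127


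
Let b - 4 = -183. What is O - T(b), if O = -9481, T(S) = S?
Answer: -9302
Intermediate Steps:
b = -179 (b = 4 - 183 = -179)
O - T(b) = -9481 - 1*(-179) = -9481 + 179 = -9302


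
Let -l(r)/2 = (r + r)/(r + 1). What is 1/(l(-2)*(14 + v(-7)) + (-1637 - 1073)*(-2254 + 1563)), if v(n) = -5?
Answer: 1/1872538 ≈ 5.3403e-7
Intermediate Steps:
l(r) = -4*r/(1 + r) (l(r) = -2*(r + r)/(r + 1) = -2*2*r/(1 + r) = -4*r/(1 + r))
1/(l(-2)*(14 + v(-7)) + (-1637 - 1073)*(-2254 + 1563)) = 1/((-4*(-2)/(1 - 2))*(14 - 5) + (-1637 - 1073)*(-2254 + 1563)) = 1/(-4*(-2)/(-1)*9 - 2710*(-691)) = 1/(-4*(-2)*(-1)*9 + 1872610) = 1/(-8*9 + 1872610) = 1/(-72 + 1872610) = 1/1872538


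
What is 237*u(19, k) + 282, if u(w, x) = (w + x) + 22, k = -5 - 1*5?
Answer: 7629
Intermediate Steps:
k = -10 (k = -5 - 5 = -10)
u(w, x) = 22 + w + x
237*u(19, k) + 282 = 237*(22 + 19 - 10) + 282 = 237*31 + 282 = 7347 + 282 = 7629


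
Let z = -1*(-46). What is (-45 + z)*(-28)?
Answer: -28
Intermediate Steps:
z = 46
(-45 + z)*(-28) = (-45 + 46)*(-28) = 1*(-28) = -28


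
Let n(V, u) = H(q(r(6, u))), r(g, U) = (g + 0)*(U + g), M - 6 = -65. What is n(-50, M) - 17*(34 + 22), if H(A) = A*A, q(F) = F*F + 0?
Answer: 10226062424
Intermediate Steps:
M = -59 (M = 6 - 65 = -59)
r(g, U) = g*(U + g)
q(F) = F**2 (q(F) = F**2 + 0 = F**2)
H(A) = A**2
n(V, u) = (36 + 6*u)**4 (n(V, u) = ((6*(u + 6))**2)**2 = ((6*(6 + u))**2)**2 = ((36 + 6*u)**2)**2 = (36 + 6*u)**4)
n(-50, M) - 17*(34 + 22) = 1296*(6 - 59)**4 - 17*(34 + 22) = 1296*(-53)**4 - 17*56 = 1296*7890481 - 952 = 10226063376 - 952 = 10226062424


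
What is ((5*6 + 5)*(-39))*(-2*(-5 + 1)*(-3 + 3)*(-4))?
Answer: 0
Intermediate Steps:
((5*6 + 5)*(-39))*(-2*(-5 + 1)*(-3 + 3)*(-4)) = ((30 + 5)*(-39))*(-(-8)*0*(-4)) = (35*(-39))*(-2*0*(-4)) = -0*(-4) = -1365*0 = 0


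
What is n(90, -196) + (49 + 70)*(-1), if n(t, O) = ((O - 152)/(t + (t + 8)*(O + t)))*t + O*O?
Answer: 197206913/5149 ≈ 38300.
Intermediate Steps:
n(t, O) = O² + t*(-152 + O)/(t + (8 + t)*(O + t)) (n(t, O) = ((-152 + O)/(t + (8 + t)*(O + t)))*t + O² = t*(-152 + O)/(t + (8 + t)*(O + t)) + O² = O² + t*(-152 + O)/(t + (8 + t)*(O + t)))
n(90, -196) + (49 + 70)*(-1) = (-152*90 + 8*(-196)³ - 196*90 + 90*(-196)³ + (-196)²*90² + 9*90*(-196)²)/(90² + 8*(-196) + 9*90 - 196*90) + (49 + 70)*(-1) = (-13680 + 8*(-7529536) - 17640 + 90*(-7529536) + 38416*8100 + 9*90*38416)/(8100 - 1568 + 810 - 17640) + 119*(-1) = (-13680 - 60236288 - 17640 - 677658240 + 311169600 + 31116960)/(-10298) - 119 = -1/10298*(-395639288) - 119 = 197819644/5149 - 119 = 197206913/5149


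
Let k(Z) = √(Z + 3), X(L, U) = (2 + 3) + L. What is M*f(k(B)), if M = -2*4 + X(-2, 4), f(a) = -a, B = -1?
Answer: 5*√2 ≈ 7.0711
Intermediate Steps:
X(L, U) = 5 + L
k(Z) = √(3 + Z)
M = -5 (M = -2*4 + (5 - 2) = -8 + 3 = -5)
M*f(k(B)) = -(-5)*√(3 - 1) = -(-5)*√2 = 5*√2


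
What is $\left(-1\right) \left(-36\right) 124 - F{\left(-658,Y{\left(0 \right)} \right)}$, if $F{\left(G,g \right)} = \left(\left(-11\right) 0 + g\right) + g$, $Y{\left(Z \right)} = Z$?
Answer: $4464$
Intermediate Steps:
$F{\left(G,g \right)} = 2 g$ ($F{\left(G,g \right)} = \left(0 + g\right) + g = g + g = 2 g$)
$\left(-1\right) \left(-36\right) 124 - F{\left(-658,Y{\left(0 \right)} \right)} = \left(-1\right) \left(-36\right) 124 - 2 \cdot 0 = 36 \cdot 124 - 0 = 4464 + 0 = 4464$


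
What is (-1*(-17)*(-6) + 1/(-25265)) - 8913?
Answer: -227763976/25265 ≈ -9015.0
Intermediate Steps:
(-1*(-17)*(-6) + 1/(-25265)) - 8913 = (17*(-6) - 1/25265) - 8913 = (-102 - 1/25265) - 8913 = -2577031/25265 - 8913 = -227763976/25265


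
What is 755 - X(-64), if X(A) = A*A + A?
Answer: -3277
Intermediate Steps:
X(A) = A + A**2 (X(A) = A**2 + A = A + A**2)
755 - X(-64) = 755 - (-64)*(1 - 64) = 755 - (-64)*(-63) = 755 - 1*4032 = 755 - 4032 = -3277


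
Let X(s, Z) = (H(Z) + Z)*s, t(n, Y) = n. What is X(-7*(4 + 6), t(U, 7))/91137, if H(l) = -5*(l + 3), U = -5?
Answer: -350/91137 ≈ -0.0038404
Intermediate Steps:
H(l) = -15 - 5*l (H(l) = -5*(3 + l) = -15 - 5*l)
X(s, Z) = s*(-15 - 4*Z) (X(s, Z) = ((-15 - 5*Z) + Z)*s = (-15 - 4*Z)*s = s*(-15 - 4*Z))
X(-7*(4 + 6), t(U, 7))/91137 = -(-7*(4 + 6))*(15 + 4*(-5))/91137 = -(-7*10)*(15 - 20)*(1/91137) = -1*(-70)*(-5)*(1/91137) = -350*1/91137 = -350/91137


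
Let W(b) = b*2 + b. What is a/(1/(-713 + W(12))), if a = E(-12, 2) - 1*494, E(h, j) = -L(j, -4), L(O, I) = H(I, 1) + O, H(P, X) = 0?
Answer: 335792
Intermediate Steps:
L(O, I) = O (L(O, I) = 0 + O = O)
W(b) = 3*b (W(b) = 2*b + b = 3*b)
E(h, j) = -j
a = -496 (a = -1*2 - 1*494 = -2 - 494 = -496)
a/(1/(-713 + W(12))) = -496/(1/(-713 + 3*12)) = -496/(1/(-713 + 36)) = -496/(1/(-677)) = -496/(-1/677) = -496*(-677) = 335792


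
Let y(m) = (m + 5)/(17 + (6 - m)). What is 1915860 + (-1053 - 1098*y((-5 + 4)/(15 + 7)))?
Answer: 323562489/169 ≈ 1.9146e+6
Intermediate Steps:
y(m) = (5 + m)/(23 - m)
1915860 + (-1053 - 1098*y((-5 + 4)/(15 + 7))) = 1915860 + (-1053 - 1098*(-5 - (-5 + 4)/(15 + 7))/(-23 + (-5 + 4)/(15 + 7))) = 1915860 + (-1053 - 1098*(-5 - (-1)/22)/(-23 - 1/22)) = 1915860 + (-1053 - 1098*(-5 - (-1)/22)/(-23 - 1*1/22)) = 1915860 + (-1053 - 1098*(-5 - 1*(-1/22))/(-23 - 1/22)) = 1915860 + (-1053 - 1098*(-5 + 1/22)/(-507/22)) = 1915860 + (-1053 - (-8052)*(-109)/(169*22)) = 1915860 + (-1053 - 1098*109/507) = 1915860 + (-1053 - 39894/169) = 1915860 - 217851/169 = 323562489/169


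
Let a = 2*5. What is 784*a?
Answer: 7840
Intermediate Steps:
a = 10
784*a = 784*10 = 7840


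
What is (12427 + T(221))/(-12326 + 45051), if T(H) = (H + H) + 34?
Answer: 69/175 ≈ 0.39429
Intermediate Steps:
T(H) = 34 + 2*H (T(H) = 2*H + 34 = 34 + 2*H)
(12427 + T(221))/(-12326 + 45051) = (12427 + (34 + 2*221))/(-12326 + 45051) = (12427 + (34 + 442))/32725 = (12427 + 476)*(1/32725) = 12903*(1/32725) = 69/175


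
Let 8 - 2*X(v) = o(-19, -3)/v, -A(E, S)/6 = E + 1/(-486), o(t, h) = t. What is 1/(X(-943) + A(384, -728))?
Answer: -152766/351361453 ≈ -0.00043478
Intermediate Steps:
A(E, S) = 1/81 - 6*E (A(E, S) = -6*(E + 1/(-486)) = -6*(E - 1/486) = -6*(-1/486 + E) = 1/81 - 6*E)
X(v) = 4 + 19/(2*v) (X(v) = 4 - (-19)/(2*v) = 4 + 19/(2*v))
1/(X(-943) + A(384, -728)) = 1/((4 + (19/2)/(-943)) + (1/81 - 6*384)) = 1/((4 + (19/2)*(-1/943)) + (1/81 - 2304)) = 1/((4 - 19/1886) - 186623/81) = 1/(7525/1886 - 186623/81) = 1/(-351361453/152766) = -152766/351361453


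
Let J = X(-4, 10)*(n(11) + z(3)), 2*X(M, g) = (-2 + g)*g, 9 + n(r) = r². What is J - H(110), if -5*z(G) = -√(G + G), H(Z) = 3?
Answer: 4477 + 8*√6 ≈ 4496.6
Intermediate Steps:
n(r) = -9 + r²
X(M, g) = g*(-2 + g)/2 (X(M, g) = ((-2 + g)*g)/2 = (g*(-2 + g))/2 = g*(-2 + g)/2)
z(G) = √2*√G/5 (z(G) = -(-1)*√(G + G)/5 = -(-1)*√(2*G)/5 = -(-1)*√2*√G/5 = √2*√G/5)
J = 4480 + 8*√6 (J = ((½)*10*(-2 + 10))*((-9 + 11²) + √2*√3/5) = ((½)*10*8)*((-9 + 121) + √6/5) = 40*(112 + √6/5) = 4480 + 8*√6 ≈ 4499.6)
J - H(110) = (4480 + 8*√6) - 1*3 = (4480 + 8*√6) - 3 = 4477 + 8*√6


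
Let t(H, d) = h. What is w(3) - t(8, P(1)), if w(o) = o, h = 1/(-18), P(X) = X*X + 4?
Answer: 55/18 ≈ 3.0556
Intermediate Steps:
P(X) = 4 + X² (P(X) = X² + 4 = 4 + X²)
h = -1/18 ≈ -0.055556
t(H, d) = -1/18
w(3) - t(8, P(1)) = 3 - 1*(-1/18) = 3 + 1/18 = 55/18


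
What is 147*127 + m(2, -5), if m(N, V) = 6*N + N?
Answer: 18683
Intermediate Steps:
m(N, V) = 7*N
147*127 + m(2, -5) = 147*127 + 7*2 = 18669 + 14 = 18683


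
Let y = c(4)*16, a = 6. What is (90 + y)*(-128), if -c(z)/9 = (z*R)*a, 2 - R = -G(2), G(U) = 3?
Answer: 2200320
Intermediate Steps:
R = 5 (R = 2 - (-1)*3 = 2 - 1*(-3) = 2 + 3 = 5)
c(z) = -270*z (c(z) = -9*z*5*6 = -9*5*z*6 = -270*z)
y = -17280 (y = -270*4*16 = -1080*16 = -17280)
(90 + y)*(-128) = (90 - 17280)*(-128) = -17190*(-128) = 2200320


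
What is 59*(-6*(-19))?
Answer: 6726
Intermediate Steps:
59*(-6*(-19)) = 59*114 = 6726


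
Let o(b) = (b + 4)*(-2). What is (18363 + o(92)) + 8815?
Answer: 26986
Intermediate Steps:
o(b) = -8 - 2*b (o(b) = (4 + b)*(-2) = -8 - 2*b)
(18363 + o(92)) + 8815 = (18363 + (-8 - 2*92)) + 8815 = (18363 + (-8 - 184)) + 8815 = (18363 - 192) + 8815 = 18171 + 8815 = 26986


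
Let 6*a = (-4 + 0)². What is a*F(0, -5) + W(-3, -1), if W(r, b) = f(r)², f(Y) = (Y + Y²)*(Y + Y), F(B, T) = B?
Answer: 1296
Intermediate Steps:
f(Y) = 2*Y*(Y + Y²) (f(Y) = (Y + Y²)*(2*Y) = 2*Y*(Y + Y²))
a = 8/3 (a = (-4 + 0)²/6 = (⅙)*(-4)² = (⅙)*16 = 8/3 ≈ 2.6667)
W(r, b) = 4*r⁴*(1 + r)² (W(r, b) = (2*r²*(1 + r))² = 4*r⁴*(1 + r)²)
a*F(0, -5) + W(-3, -1) = (8/3)*0 + 4*(-3)⁴*(1 - 3)² = 0 + 4*81*(-2)² = 0 + 4*81*4 = 0 + 1296 = 1296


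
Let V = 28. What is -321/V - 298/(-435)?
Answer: -131291/12180 ≈ -10.779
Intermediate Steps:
-321/V - 298/(-435) = -321/28 - 298/(-435) = -321*1/28 - 298*(-1/435) = -321/28 + 298/435 = -131291/12180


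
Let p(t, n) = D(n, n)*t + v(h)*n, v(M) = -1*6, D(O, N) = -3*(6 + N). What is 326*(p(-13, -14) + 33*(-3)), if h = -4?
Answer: -106602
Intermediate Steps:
D(O, N) = -18 - 3*N
v(M) = -6
p(t, n) = -6*n + t*(-18 - 3*n) (p(t, n) = (-18 - 3*n)*t - 6*n = t*(-18 - 3*n) - 6*n = -6*n + t*(-18 - 3*n))
326*(p(-13, -14) + 33*(-3)) = 326*((-6*(-14) - 3*(-13)*(6 - 14)) + 33*(-3)) = 326*((84 - 3*(-13)*(-8)) - 99) = 326*((84 - 312) - 99) = 326*(-228 - 99) = 326*(-327) = -106602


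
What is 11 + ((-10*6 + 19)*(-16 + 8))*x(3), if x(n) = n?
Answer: 995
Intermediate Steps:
11 + ((-10*6 + 19)*(-16 + 8))*x(3) = 11 + ((-10*6 + 19)*(-16 + 8))*3 = 11 + ((-60 + 19)*(-8))*3 = 11 - 41*(-8)*3 = 11 + 328*3 = 11 + 984 = 995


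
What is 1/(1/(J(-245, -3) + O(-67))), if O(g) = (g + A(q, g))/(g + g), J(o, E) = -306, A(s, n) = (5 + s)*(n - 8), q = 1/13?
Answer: -527231/1742 ≈ -302.66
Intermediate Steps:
q = 1/13 ≈ 0.076923
A(s, n) = (-8 + n)*(5 + s) (A(s, n) = (5 + s)*(-8 + n) = (-8 + n)*(5 + s))
O(g) = (-528/13 + 79*g/13)/(2*g) (O(g) = (g + (-40 - 8*1/13 + 5*g + g*(1/13)))/(g + g) = (g + (-40 - 8/13 + 5*g + g/13))/((2*g)) = (g + (-528/13 + 66*g/13))*(1/(2*g)) = (-528/13 + 79*g/13)*(1/(2*g)) = (-528/13 + 79*g/13)/(2*g))
1/(1/(J(-245, -3) + O(-67))) = 1/(1/(-306 + (1/26)*(-528 + 79*(-67))/(-67))) = 1/(1/(-306 + (1/26)*(-1/67)*(-528 - 5293))) = 1/(1/(-306 + (1/26)*(-1/67)*(-5821))) = 1/(1/(-306 + 5821/1742)) = 1/(1/(-527231/1742)) = 1/(-1742/527231) = -527231/1742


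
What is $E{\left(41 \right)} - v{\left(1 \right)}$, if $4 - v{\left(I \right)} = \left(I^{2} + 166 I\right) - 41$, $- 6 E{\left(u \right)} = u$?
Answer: $\frac{691}{6} \approx 115.17$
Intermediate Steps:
$E{\left(u \right)} = - \frac{u}{6}$
$v{\left(I \right)} = 45 - I^{2} - 166 I$ ($v{\left(I \right)} = 4 - \left(\left(I^{2} + 166 I\right) - 41\right) = 4 - \left(-41 + I^{2} + 166 I\right) = 45 - I^{2} - 166 I$)
$E{\left(41 \right)} - v{\left(1 \right)} = \left(- \frac{1}{6}\right) 41 - \left(45 - 1^{2} - 166\right) = - \frac{41}{6} - \left(45 - 1 - 166\right) = - \frac{41}{6} - -122 = - \frac{41}{6} + 122 = \frac{691}{6}$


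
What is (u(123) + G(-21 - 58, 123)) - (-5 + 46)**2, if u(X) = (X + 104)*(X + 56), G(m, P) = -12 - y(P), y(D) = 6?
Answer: 38934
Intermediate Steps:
G(m, P) = -18 (G(m, P) = -12 - 1*6 = -12 - 6 = -18)
u(X) = (56 + X)*(104 + X) (u(X) = (104 + X)*(56 + X) = (56 + X)*(104 + X))
(u(123) + G(-21 - 58, 123)) - (-5 + 46)**2 = ((5824 + 123**2 + 160*123) - 18) - (-5 + 46)**2 = ((5824 + 15129 + 19680) - 18) - 1*41**2 = (40633 - 18) - 1*1681 = 40615 - 1681 = 38934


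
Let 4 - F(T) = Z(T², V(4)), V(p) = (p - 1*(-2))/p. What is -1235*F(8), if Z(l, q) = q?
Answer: -6175/2 ≈ -3087.5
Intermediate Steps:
V(p) = (2 + p)/p (V(p) = (p + 2)/p = (2 + p)/p)
F(T) = 5/2 (F(T) = 4 - (2 + 4)/4 = 4 - 6/4 = 4 - 1*3/2 = 4 - 3/2 = 5/2)
-1235*F(8) = -1235*5/2 = -6175/2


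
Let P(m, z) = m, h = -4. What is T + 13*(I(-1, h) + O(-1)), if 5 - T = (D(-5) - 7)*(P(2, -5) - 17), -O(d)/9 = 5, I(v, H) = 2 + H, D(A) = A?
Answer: -786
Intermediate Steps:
O(d) = -45 (O(d) = -9*5 = -45)
T = -175 (T = 5 - (-5 - 7)*(2 - 17) = 5 - (-12)*(-15) = 5 - 1*180 = 5 - 180 = -175)
T + 13*(I(-1, h) + O(-1)) = -175 + 13*((2 - 4) - 45) = -175 + 13*(-2 - 45) = -175 + 13*(-47) = -175 - 611 = -786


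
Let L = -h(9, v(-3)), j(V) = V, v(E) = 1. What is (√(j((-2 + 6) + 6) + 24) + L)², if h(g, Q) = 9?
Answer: (9 - √34)² ≈ 10.043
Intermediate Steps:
L = -9 (L = -1*9 = -9)
(√(j((-2 + 6) + 6) + 24) + L)² = (√(((-2 + 6) + 6) + 24) - 9)² = (√((4 + 6) + 24) - 9)² = (√(10 + 24) - 9)² = (√34 - 9)² = (-9 + √34)²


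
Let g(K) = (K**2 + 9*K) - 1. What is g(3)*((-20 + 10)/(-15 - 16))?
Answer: 350/31 ≈ 11.290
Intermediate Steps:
g(K) = -1 + K**2 + 9*K
g(3)*((-20 + 10)/(-15 - 16)) = (-1 + 3**2 + 9*3)*((-20 + 10)/(-15 - 16)) = (-1 + 9 + 27)*(-10/(-31)) = 35*(-10*(-1/31)) = 35*(10/31) = 350/31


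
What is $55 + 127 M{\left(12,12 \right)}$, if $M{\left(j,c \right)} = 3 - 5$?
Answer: $-199$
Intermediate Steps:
$M{\left(j,c \right)} = -2$ ($M{\left(j,c \right)} = 3 - 5 = -2$)
$55 + 127 M{\left(12,12 \right)} = 55 + 127 \left(-2\right) = 55 - 254 = -199$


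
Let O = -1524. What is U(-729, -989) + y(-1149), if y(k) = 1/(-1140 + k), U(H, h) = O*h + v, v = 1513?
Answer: 3453526460/2289 ≈ 1.5087e+6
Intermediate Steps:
U(H, h) = 1513 - 1524*h (U(H, h) = -1524*h + 1513 = 1513 - 1524*h)
U(-729, -989) + y(-1149) = (1513 - 1524*(-989)) + 1/(-1140 - 1149) = (1513 + 1507236) + 1/(-2289) = 1508749 - 1/2289 = 3453526460/2289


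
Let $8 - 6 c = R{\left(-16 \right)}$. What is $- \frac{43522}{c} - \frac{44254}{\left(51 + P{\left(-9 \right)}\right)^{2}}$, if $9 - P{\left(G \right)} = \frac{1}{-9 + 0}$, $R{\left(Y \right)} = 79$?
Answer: $\frac{76173870138}{20780351} \approx 3665.7$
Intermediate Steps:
$P{\left(G \right)} = \frac{82}{9}$ ($P{\left(G \right)} = 9 - \frac{1}{-9 + 0} = 9 - \frac{1}{-9} = 9 - - \frac{1}{9} = 9 + \frac{1}{9} = \frac{82}{9}$)
$c = - \frac{71}{6}$ ($c = \frac{4}{3} - \frac{79}{6} = - \frac{71}{6} \approx -11.833$)
$- \frac{43522}{c} - \frac{44254}{\left(51 + P{\left(-9 \right)}\right)^{2}} = - \frac{43522}{- \frac{71}{6}} - \frac{44254}{\left(51 + \frac{82}{9}\right)^{2}} = \left(-43522\right) \left(- \frac{6}{71}\right) - \frac{44254}{\left(\frac{541}{9}\right)^{2}} = \frac{261132}{71} - \frac{44254}{\frac{292681}{81}} = \frac{261132}{71} - \frac{3584574}{292681} = \frac{76173870138}{20780351}$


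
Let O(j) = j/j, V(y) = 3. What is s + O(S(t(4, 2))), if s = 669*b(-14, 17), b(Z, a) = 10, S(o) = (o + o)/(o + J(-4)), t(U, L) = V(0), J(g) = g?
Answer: 6691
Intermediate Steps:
t(U, L) = 3
S(o) = 2*o/(-4 + o) (S(o) = (o + o)/(o - 4) = (2*o)/(-4 + o) = 2*o/(-4 + o))
O(j) = 1
s = 6690 (s = 669*10 = 6690)
s + O(S(t(4, 2))) = 6690 + 1 = 6691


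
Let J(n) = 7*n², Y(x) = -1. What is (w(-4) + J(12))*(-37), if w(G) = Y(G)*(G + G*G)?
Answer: -36852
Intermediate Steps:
w(G) = -G - G² (w(G) = -(G + G*G) = -(G + G²) = -G - G²)
(w(-4) + J(12))*(-37) = (-1*(-4)*(1 - 4) + 7*12²)*(-37) = (-1*(-4)*(-3) + 7*144)*(-37) = (-12 + 1008)*(-37) = 996*(-37) = -36852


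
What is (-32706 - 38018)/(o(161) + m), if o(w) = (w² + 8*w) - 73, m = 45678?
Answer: -35362/36407 ≈ -0.97130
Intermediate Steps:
o(w) = -73 + w² + 8*w
(-32706 - 38018)/(o(161) + m) = (-32706 - 38018)/((-73 + 161² + 8*161) + 45678) = -70724/((-73 + 25921 + 1288) + 45678) = -70724/(27136 + 45678) = -70724/72814 = -70724*1/72814 = -35362/36407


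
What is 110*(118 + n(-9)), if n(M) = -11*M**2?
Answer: -85030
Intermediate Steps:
110*(118 + n(-9)) = 110*(118 - 11*(-9)**2) = 110*(118 - 11*81) = 110*(118 - 891) = 110*(-773) = -85030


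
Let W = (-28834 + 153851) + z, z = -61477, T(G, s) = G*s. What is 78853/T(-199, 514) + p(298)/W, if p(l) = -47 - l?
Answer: -168186943/216641748 ≈ -0.77634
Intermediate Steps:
W = 63540 (W = (-28834 + 153851) - 61477 = 125017 - 61477 = 63540)
78853/T(-199, 514) + p(298)/W = 78853/((-199*514)) + (-47 - 1*298)/63540 = 78853/(-102286) + (-47 - 298)*(1/63540) = 78853*(-1/102286) - 345*1/63540 = -78853/102286 - 23/4236 = -168186943/216641748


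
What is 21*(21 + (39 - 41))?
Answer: 399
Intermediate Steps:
21*(21 + (39 - 41)) = 21*(21 - 2) = 21*19 = 399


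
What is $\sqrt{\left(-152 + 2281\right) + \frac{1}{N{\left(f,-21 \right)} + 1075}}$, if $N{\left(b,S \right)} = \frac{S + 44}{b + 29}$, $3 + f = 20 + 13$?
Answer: $\frac{\sqrt{2142652458562}}{31724} \approx 46.141$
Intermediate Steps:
$f = 30$ ($f = -3 + \left(20 + 13\right) = -3 + 33 = 30$)
$N{\left(b,S \right)} = \frac{44 + S}{29 + b}$
$\sqrt{\left(-152 + 2281\right) + \frac{1}{N{\left(f,-21 \right)} + 1075}} = \sqrt{\left(-152 + 2281\right) + \frac{1}{\frac{44 - 21}{29 + 30} + 1075}} = \sqrt{2129 + \frac{1}{\frac{1}{59} \cdot 23 + 1075}} = \sqrt{2129 + \frac{1}{\frac{23}{59} + 1075}} = \sqrt{2129 + \frac{1}{\frac{63448}{59}}} = \sqrt{2129 + \frac{59}{63448}} = \sqrt{\frac{135080851}{63448}} = \frac{\sqrt{2142652458562}}{31724}$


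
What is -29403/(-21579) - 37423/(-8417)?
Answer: 351678656/60543481 ≈ 5.8087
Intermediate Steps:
-29403/(-21579) - 37423/(-8417) = -29403*(-1/21579) - 37423*(-1/8417) = 9801/7193 + 37423/8417 = 351678656/60543481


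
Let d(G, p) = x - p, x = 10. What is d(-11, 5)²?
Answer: 25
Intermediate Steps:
d(G, p) = 10 - p
d(-11, 5)² = (10 - 1*5)² = (10 - 5)² = 5² = 25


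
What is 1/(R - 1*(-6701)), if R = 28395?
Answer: 1/35096 ≈ 2.8493e-5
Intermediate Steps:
1/(R - 1*(-6701)) = 1/(28395 - 1*(-6701)) = 1/(28395 + 6701) = 1/35096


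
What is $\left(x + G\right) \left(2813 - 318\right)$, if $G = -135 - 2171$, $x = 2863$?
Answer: $1389715$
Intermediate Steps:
$G = -2306$ ($G = -135 - 2171 = -2306$)
$\left(x + G\right) \left(2813 - 318\right) = \left(2863 - 2306\right) \left(2813 - 318\right) = 557 \cdot 2495 = 1389715$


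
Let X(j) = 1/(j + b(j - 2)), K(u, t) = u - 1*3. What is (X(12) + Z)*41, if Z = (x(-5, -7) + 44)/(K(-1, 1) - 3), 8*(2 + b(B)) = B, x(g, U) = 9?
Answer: -96637/315 ≈ -306.78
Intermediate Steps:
b(B) = -2 + B/8
K(u, t) = -3 + u (K(u, t) = u - 3 = -3 + u)
X(j) = 1/(-9/4 + 9*j/8) (X(j) = 1/(j + (-2 + (j - 2)/8)) = 1/(j + (-2 + (-2 + j)/8)) = 1/(j + (-2 + (-¼ + j/8))) = 1/(j + (-9/4 + j/8)) = 1/(-9/4 + 9*j/8))
Z = -53/7 (Z = (9 + 44)/((-3 - 1) - 3) = 53/(-4 - 3) = 53/(-7) = 53*(-⅐) = -53/7 ≈ -7.5714)
(X(12) + Z)*41 = (8/(9*(-2 + 12)) - 53/7)*41 = ((8/9)/10 - 53/7)*41 = ((8/9)*(⅒) - 53/7)*41 = (4/45 - 53/7)*41 = -2357/315*41 = -96637/315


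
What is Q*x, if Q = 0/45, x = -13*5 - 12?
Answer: 0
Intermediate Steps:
x = -77 (x = -65 - 12 = -77)
Q = 0 (Q = 0*(1/45) = 0)
Q*x = 0*(-77) = 0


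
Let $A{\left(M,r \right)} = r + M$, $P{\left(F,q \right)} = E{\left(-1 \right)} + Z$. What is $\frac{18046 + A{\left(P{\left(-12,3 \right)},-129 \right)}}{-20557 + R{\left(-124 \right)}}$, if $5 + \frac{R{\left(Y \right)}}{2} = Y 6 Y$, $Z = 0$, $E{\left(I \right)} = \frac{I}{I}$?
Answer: $\frac{17918}{163945} \approx 0.10929$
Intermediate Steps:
$E{\left(I \right)} = 1$
$R{\left(Y \right)} = -10 + 12 Y^{2}$ ($R{\left(Y \right)} = -10 + 2 Y 6 Y = -10 + 2 \cdot 6 Y Y = -10 + 2 \cdot 6 Y^{2} = -10 + 12 Y^{2}$)
$P{\left(F,q \right)} = 1$ ($P{\left(F,q \right)} = 1 + 0 = 1$)
$A{\left(M,r \right)} = M + r$
$\frac{18046 + A{\left(P{\left(-12,3 \right)},-129 \right)}}{-20557 + R{\left(-124 \right)}} = \frac{18046 + \left(1 - 129\right)}{-20557 - \left(10 - 12 \left(-124\right)^{2}\right)} = \frac{18046 - 128}{-20557 + \left(-10 + 12 \cdot 15376\right)} = \frac{17918}{-20557 + \left(-10 + 184512\right)} = \frac{17918}{-20557 + 184502} = \frac{17918}{163945}$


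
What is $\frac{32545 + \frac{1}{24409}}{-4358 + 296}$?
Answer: $- \frac{397195453}{49574679} \approx -8.0121$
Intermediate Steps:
$\frac{32545 + \frac{1}{24409}}{-4358 + 296} = \frac{32545 + \frac{1}{24409}}{-4062} = \frac{794390906}{24409} \left(- \frac{1}{4062}\right) = - \frac{397195453}{49574679}$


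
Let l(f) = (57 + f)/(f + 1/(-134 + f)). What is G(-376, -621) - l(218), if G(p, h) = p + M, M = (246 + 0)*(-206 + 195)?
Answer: -56463766/18313 ≈ -3083.3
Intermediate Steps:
M = -2706 (M = 246*(-11) = -2706)
G(p, h) = -2706 + p (G(p, h) = p - 2706 = -2706 + p)
l(f) = (57 + f)/(f + 1/(-134 + f))
G(-376, -621) - l(218) = (-2706 - 376) - (-7638 + 218² - 77*218)/(1 + 218² - 134*218) = -3082 - (-7638 + 47524 - 16786)/(1 + 47524 - 29212) = -3082 - 23100/18313 = -56463766/18313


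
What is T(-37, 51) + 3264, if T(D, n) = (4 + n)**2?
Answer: 6289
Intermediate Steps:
T(-37, 51) + 3264 = (4 + 51)**2 + 3264 = 55**2 + 3264 = 3025 + 3264 = 6289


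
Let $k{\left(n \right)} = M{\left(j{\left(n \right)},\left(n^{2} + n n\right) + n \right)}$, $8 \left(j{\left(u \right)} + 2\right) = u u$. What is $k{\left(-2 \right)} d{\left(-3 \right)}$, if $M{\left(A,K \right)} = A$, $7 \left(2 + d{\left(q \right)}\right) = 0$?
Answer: $3$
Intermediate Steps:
$j{\left(u \right)} = -2 + \frac{u^{2}}{8}$ ($j{\left(u \right)} = -2 + \frac{u u}{8} = -2 + \frac{u^{2}}{8}$)
$d{\left(q \right)} = -2$ ($d{\left(q \right)} = -2 + \frac{1}{7} \cdot 0 = -2 + 0 = -2$)
$k{\left(n \right)} = -2 + \frac{n^{2}}{8}$
$k{\left(-2 \right)} d{\left(-3 \right)} = \left(-2 + \frac{\left(-2\right)^{2}}{8}\right) \left(-2\right) = \left(-2 + \frac{1}{8} \cdot 4\right) \left(-2\right) = \left(-2 + \frac{1}{2}\right) \left(-2\right) = \left(- \frac{3}{2}\right) \left(-2\right) = 3$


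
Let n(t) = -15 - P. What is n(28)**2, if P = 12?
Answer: 729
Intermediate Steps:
n(t) = -27 (n(t) = -15 - 1*12 = -15 - 12 = -27)
n(28)**2 = (-27)**2 = 729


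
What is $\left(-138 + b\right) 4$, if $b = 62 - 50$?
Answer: $-504$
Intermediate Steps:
$b = 12$
$\left(-138 + b\right) 4 = \left(-138 + 12\right) 4 = \left(-126\right) 4 = -504$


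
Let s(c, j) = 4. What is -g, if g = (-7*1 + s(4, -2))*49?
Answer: 147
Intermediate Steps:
g = -147 (g = (-7*1 + 4)*49 = (-7 + 4)*49 = -3*49 = -147)
-g = -1*(-147) = 147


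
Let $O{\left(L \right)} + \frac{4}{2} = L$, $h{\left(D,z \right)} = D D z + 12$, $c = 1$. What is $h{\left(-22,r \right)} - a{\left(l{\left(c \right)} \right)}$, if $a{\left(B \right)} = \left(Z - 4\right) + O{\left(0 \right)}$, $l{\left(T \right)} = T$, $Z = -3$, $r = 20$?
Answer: $9701$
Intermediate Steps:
$h{\left(D,z \right)} = 12 + z D^{2}$ ($h{\left(D,z \right)} = D^{2} z + 12 = z D^{2} + 12 = 12 + z D^{2}$)
$O{\left(L \right)} = -2 + L$
$a{\left(B \right)} = -9$ ($a{\left(B \right)} = \left(-3 - 4\right) + \left(-2 + 0\right) = -7 - 2 = -9$)
$h{\left(-22,r \right)} - a{\left(l{\left(c \right)} \right)} = \left(12 + 20 \left(-22\right)^{2}\right) - -9 = \left(12 + 20 \cdot 484\right) + 9 = \left(12 + 9680\right) + 9 = 9692 + 9 = 9701$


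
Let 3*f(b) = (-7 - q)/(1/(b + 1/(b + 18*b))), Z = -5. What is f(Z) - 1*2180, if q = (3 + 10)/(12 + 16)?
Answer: -32513/15 ≈ -2167.5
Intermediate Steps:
q = 13/28 ≈ 0.46429
f(b) = -209*b/84 - 11/(84*b) (f(b) = ((-7 - 1*13/28)/(1/(b + 1/(b + 18*b))))/3 = ((-7 - 13/28)/(1/(b + 1/(19*b))))/3 = (-(11/(28*b) + 209*b/28))/3 = (-209*(b + 1/(19*b))/28)/3 = (-209*b/28 - 11/(28*b))/3 = -209*b/84 - 11/(84*b))
f(Z) - 1*2180 = (11/84)*(-1 - 19*(-5)²)/(-5) - 1*2180 = (11/84)*(-⅕)*(-1 - 19*25) - 2180 = (11/84)*(-⅕)*(-1 - 475) - 2180 = (11/84)*(-⅕)*(-476) - 2180 = 187/15 - 2180 = -32513/15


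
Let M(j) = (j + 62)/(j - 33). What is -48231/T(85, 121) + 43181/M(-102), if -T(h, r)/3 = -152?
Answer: 2766972/19 ≈ 1.4563e+5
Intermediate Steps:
T(h, r) = 456 (T(h, r) = -3*(-152) = 456)
M(j) = (62 + j)/(-33 + j)
-48231/T(85, 121) + 43181/M(-102) = -48231/456 + 43181/(((62 - 102)/(-33 - 102))) = -48231*1/456 + 43181/((-40/(-135))) = -16077/152 + 43181/((-1/135*(-40))) = -16077/152 + 43181/(8/27) = -16077/152 + 43181*(27/8) = -16077/152 + 1165887/8 = 2766972/19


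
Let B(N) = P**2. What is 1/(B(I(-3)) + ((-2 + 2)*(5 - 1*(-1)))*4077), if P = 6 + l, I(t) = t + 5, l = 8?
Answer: 1/196 ≈ 0.0051020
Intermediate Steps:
I(t) = 5 + t
P = 14 (P = 6 + 8 = 14)
B(N) = 196 (B(N) = 14**2 = 196)
1/(B(I(-3)) + ((-2 + 2)*(5 - 1*(-1)))*4077) = 1/(196 + ((-2 + 2)*(5 - 1*(-1)))*4077) = 1/(196 + (0*(5 + 1))*4077) = 1/(196 + (0*6)*4077) = 1/(196 + 0*4077) = 1/(196 + 0) = 1/196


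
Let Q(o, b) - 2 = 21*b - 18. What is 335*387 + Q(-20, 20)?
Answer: 130049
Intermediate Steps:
Q(o, b) = -16 + 21*b (Q(o, b) = 2 + (21*b - 18) = 2 + (-18 + 21*b) = -16 + 21*b)
335*387 + Q(-20, 20) = 335*387 + (-16 + 21*20) = 129645 + (-16 + 420) = 129645 + 404 = 130049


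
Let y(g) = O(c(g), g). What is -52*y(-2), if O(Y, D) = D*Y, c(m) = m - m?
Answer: 0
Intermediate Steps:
c(m) = 0
y(g) = 0 (y(g) = g*0 = 0)
-52*y(-2) = -52*0 = 0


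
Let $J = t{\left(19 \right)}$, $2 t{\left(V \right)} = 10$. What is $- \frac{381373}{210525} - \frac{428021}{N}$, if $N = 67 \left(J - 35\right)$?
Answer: $\frac{1985390251}{9403450} \approx 211.13$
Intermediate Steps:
$t{\left(V \right)} = 5$ ($t{\left(V \right)} = \frac{1}{2} \cdot 10 = 5$)
$J = 5$
$N = -2010$ ($N = 67 \left(5 - 35\right) = 67 \left(-30\right) = -2010$)
$- \frac{381373}{210525} - \frac{428021}{N} = - \frac{381373}{210525} - \frac{428021}{-2010} = \left(-381373\right) \frac{1}{210525} - - \frac{428021}{2010} = - \frac{381373}{210525} + \frac{428021}{2010} = \frac{1985390251}{9403450}$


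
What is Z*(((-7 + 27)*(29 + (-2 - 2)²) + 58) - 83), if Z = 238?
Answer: 208250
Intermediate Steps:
Z*(((-7 + 27)*(29 + (-2 - 2)²) + 58) - 83) = 238*(((-7 + 27)*(29 + (-2 - 2)²) + 58) - 83) = 238*((20*(29 + (-4)²) + 58) - 83) = 238*((20*(29 + 16) + 58) - 83) = 238*((20*45 + 58) - 83) = 238*((900 + 58) - 83) = 238*(958 - 83) = 238*875 = 208250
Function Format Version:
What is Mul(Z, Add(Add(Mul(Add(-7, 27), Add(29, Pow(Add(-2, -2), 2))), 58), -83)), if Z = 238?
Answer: 208250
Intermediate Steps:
Mul(Z, Add(Add(Mul(Add(-7, 27), Add(29, Pow(Add(-2, -2), 2))), 58), -83)) = Mul(238, Add(Add(Mul(Add(-7, 27), Add(29, Pow(Add(-2, -2), 2))), 58), -83)) = Mul(238, Add(Add(Mul(20, Add(29, Pow(-4, 2))), 58), -83)) = Mul(238, Add(Add(Mul(20, Add(29, 16)), 58), -83)) = Mul(238, Add(Add(Mul(20, 45), 58), -83)) = Mul(238, Add(Add(900, 58), -83)) = Mul(238, Add(958, -83)) = Mul(238, 875) = 208250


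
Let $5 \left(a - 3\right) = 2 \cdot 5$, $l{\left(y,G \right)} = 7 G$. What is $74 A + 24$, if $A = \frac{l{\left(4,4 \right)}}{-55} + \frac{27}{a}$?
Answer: $\frac{21226}{55} \approx 385.93$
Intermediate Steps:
$a = 5$ ($a = 3 + \frac{2 \cdot 5}{5} = 3 + \frac{1}{5} \cdot 10 = 3 + 2 = 5$)
$A = \frac{269}{55}$ ($A = \frac{7 \cdot 4}{-55} + \frac{27}{5} = 28 \left(- \frac{1}{55}\right) + 27 \cdot \frac{1}{5} = - \frac{28}{55} + \frac{27}{5} = \frac{269}{55} \approx 4.8909$)
$74 A + 24 = 74 \cdot \frac{269}{55} + 24 = \frac{19906}{55} + 24 = \frac{21226}{55}$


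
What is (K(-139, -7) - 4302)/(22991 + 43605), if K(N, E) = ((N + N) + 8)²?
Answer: 34299/33298 ≈ 1.0301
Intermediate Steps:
K(N, E) = (8 + 2*N)² (K(N, E) = (2*N + 8)² = (8 + 2*N)²)
(K(-139, -7) - 4302)/(22991 + 43605) = (4*(4 - 139)² - 4302)/(22991 + 43605) = (4*(-135)² - 4302)/66596 = (4*18225 - 4302)*(1/66596) = (72900 - 4302)*(1/66596) = 68598*(1/66596) = 34299/33298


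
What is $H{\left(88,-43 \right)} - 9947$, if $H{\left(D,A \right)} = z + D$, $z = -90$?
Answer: $-9949$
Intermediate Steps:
$H{\left(D,A \right)} = -90 + D$
$H{\left(88,-43 \right)} - 9947 = \left(-90 + 88\right) - 9947 = -2 - 9947 = -9949$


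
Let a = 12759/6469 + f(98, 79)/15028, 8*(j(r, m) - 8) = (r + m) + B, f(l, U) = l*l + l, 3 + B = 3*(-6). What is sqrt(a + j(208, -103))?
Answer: sqrt(43162846893101)/1429649 ≈ 4.5954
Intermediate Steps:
B = -21 (B = -3 + 3*(-6) = -3 - 18 = -21)
f(l, U) = l + l**2 (f(l, U) = l**2 + l = l + l**2)
j(r, m) = 43/8 + m/8 + r/8 (j(r, m) = 8 + ((r + m) - 21)/8 = 8 + ((m + r) - 21)/8 = 8 + (-21 + m + r)/8 = 8 + (-21/8 + m/8 + r/8) = 43/8 + m/8 + r/8)
a = 127252245/48608066 (a = 12759/6469 + (98*(1 + 98))/15028 = 12759*(1/6469) + (98*99)*(1/15028) = 12759/6469 + 9702*(1/15028) = 12759/6469 + 4851/7514 = 127252245/48608066 ≈ 2.6179)
sqrt(a + j(208, -103)) = sqrt(127252245/48608066 + (43/8 + (1/8)*(-103) + (1/8)*208)) = sqrt(127252245/48608066 + (43/8 - 103/8 + 26)) = sqrt(127252245/48608066 + 37/2) = sqrt(513250733/24304033) = sqrt(43162846893101)/1429649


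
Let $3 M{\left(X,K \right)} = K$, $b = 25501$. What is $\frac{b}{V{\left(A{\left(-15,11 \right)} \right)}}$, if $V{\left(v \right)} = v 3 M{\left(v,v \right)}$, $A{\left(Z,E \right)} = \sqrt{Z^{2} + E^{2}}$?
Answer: $\frac{25501}{346} \approx 73.702$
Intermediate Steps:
$M{\left(X,K \right)} = \frac{K}{3}$
$A{\left(Z,E \right)} = \sqrt{E^{2} + Z^{2}}$
$V{\left(v \right)} = v^{2}$ ($V{\left(v \right)} = v 3 \frac{v}{3} = 3 v \frac{v}{3} = v^{2}$)
$\frac{b}{V{\left(A{\left(-15,11 \right)} \right)}} = \frac{25501}{\left(\sqrt{11^{2} + \left(-15\right)^{2}}\right)^{2}} = \frac{25501}{\left(\sqrt{121 + 225}\right)^{2}} = \frac{25501}{\left(\sqrt{346}\right)^{2}} = \frac{25501}{346}$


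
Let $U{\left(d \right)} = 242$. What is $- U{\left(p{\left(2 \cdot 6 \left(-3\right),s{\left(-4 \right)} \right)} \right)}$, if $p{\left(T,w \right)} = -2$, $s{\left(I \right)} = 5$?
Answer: $-242$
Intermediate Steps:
$- U{\left(p{\left(2 \cdot 6 \left(-3\right),s{\left(-4 \right)} \right)} \right)} = \left(-1\right) 242 = -242$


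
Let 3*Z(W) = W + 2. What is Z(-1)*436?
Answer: 436/3 ≈ 145.33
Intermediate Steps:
Z(W) = ⅔ + W/3 (Z(W) = (W + 2)/3 = (2 + W)/3 = ⅔ + W/3)
Z(-1)*436 = (⅔ + (⅓)*(-1))*436 = (⅔ - ⅓)*436 = (⅓)*436 = 436/3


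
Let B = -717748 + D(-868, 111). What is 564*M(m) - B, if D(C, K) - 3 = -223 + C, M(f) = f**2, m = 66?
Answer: 3175620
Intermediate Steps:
D(C, K) = -220 + C (D(C, K) = 3 + (-223 + C) = -220 + C)
B = -718836 (B = -717748 + (-220 - 868) = -717748 - 1088 = -718836)
564*M(m) - B = 564*66**2 - 1*(-718836) = 564*4356 + 718836 = 2456784 + 718836 = 3175620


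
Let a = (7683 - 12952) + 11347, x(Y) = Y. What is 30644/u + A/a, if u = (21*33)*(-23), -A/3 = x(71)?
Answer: -63216413/32292414 ≈ -1.9576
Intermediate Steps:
a = 6078 (a = -5269 + 11347 = 6078)
A = -213 (A = -3*71 = -213)
u = -15939 (u = 693*(-23) = -15939)
30644/u + A/a = 30644/(-15939) - 213/6078 = 30644*(-1/15939) - 213*1/6078 = -30644/15939 - 71/2026 = -63216413/32292414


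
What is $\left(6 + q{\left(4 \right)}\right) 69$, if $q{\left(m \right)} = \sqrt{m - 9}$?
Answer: $414 + 69 i \sqrt{5} \approx 414.0 + 154.29 i$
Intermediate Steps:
$q{\left(m \right)} = \sqrt{-9 + m}$
$\left(6 + q{\left(4 \right)}\right) 69 = \left(6 + \sqrt{-9 + 4}\right) 69 = \left(6 + \sqrt{-5}\right) 69 = \left(6 + i \sqrt{5}\right) 69 = 414 + 69 i \sqrt{5}$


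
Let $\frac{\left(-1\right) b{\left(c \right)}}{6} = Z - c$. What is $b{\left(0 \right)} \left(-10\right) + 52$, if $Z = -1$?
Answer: $-8$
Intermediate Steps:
$b{\left(c \right)} = 6 + 6 c$ ($b{\left(c \right)} = - 6 \left(-1 - c\right) = 6 + 6 c$)
$b{\left(0 \right)} \left(-10\right) + 52 = \left(6 + 6 \cdot 0\right) \left(-10\right) + 52 = \left(6 + 0\right) \left(-10\right) + 52 = 6 \left(-10\right) + 52 = -60 + 52 = -8$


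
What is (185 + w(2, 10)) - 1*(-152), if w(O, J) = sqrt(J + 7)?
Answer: 337 + sqrt(17) ≈ 341.12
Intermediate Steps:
w(O, J) = sqrt(7 + J)
(185 + w(2, 10)) - 1*(-152) = (185 + sqrt(7 + 10)) - 1*(-152) = (185 + sqrt(17)) + 152 = 337 + sqrt(17)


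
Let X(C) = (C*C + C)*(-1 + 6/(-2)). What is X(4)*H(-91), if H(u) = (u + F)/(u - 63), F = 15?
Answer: -3040/77 ≈ -39.481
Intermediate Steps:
H(u) = (15 + u)/(-63 + u) (H(u) = (u + 15)/(u - 63) = (15 + u)/(-63 + u))
X(C) = -4*C - 4*C² (X(C) = (C² + C)*(-1 + 6*(-½)) = (C + C²)*(-1 - 3) = (C + C²)*(-4) = -4*C - 4*C²)
X(4)*H(-91) = (-4*4*(1 + 4))*((15 - 91)/(-63 - 91)) = (-4*4*5)*(-76/(-154)) = -(-40)*(-76)/77 = -80*38/77 = -3040/77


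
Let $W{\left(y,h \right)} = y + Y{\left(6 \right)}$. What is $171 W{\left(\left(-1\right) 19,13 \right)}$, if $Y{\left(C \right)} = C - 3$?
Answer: $-2736$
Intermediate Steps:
$Y{\left(C \right)} = -3 + C$
$W{\left(y,h \right)} = 3 + y$ ($W{\left(y,h \right)} = y + \left(-3 + 6\right) = y + 3 = 3 + y$)
$171 W{\left(\left(-1\right) 19,13 \right)} = 171 \left(3 - 19\right) = 171 \left(-16\right) = -2736$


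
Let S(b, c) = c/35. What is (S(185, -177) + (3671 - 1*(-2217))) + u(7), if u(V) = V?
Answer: 206148/35 ≈ 5889.9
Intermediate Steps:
S(b, c) = c/35 (S(b, c) = c*(1/35) = c/35)
(S(185, -177) + (3671 - 1*(-2217))) + u(7) = ((1/35)*(-177) + (3671 - 1*(-2217))) + 7 = (-177/35 + (3671 + 2217)) + 7 = (-177/35 + 5888) + 7 = 205903/35 + 7 = 206148/35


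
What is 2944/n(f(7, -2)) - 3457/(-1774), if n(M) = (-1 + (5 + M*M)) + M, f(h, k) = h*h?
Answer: 6853067/2176698 ≈ 3.1484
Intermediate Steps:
f(h, k) = h²
n(M) = 4 + M + M² (n(M) = (-1 + (5 + M²)) + M = (4 + M²) + M = 4 + M + M²)
2944/n(f(7, -2)) - 3457/(-1774) = 2944/(4 + 7² + (7²)²) - 3457/(-1774) = 2944/(4 + 49 + 49²) - 3457*(-1/1774) = 2944/(4 + 49 + 2401) + 3457/1774 = 2944/2454 + 3457/1774 = 2944*(1/2454) + 3457/1774 = 1472/1227 + 3457/1774 = 6853067/2176698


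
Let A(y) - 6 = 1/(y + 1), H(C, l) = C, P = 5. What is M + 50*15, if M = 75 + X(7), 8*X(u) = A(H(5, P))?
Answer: 39637/48 ≈ 825.77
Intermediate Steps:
A(y) = 6 + 1/(1 + y) (A(y) = 6 + 1/(y + 1) = 6 + 1/(1 + y))
X(u) = 37/48 (X(u) = ((7 + 6*5)/(1 + 5))/8 = ((7 + 30)/6)/8 = ((⅙)*37)/8 = (⅛)*(37/6) = 37/48)
M = 3637/48 (M = 75 + 37/48 = 3637/48 ≈ 75.771)
M + 50*15 = 3637/48 + 50*15 = 3637/48 + 750 = 39637/48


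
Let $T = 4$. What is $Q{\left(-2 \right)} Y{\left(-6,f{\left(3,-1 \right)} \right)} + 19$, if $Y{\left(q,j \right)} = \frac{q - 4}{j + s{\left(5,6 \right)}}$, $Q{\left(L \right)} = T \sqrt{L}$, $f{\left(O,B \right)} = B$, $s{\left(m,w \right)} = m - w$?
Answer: $19 + 20 i \sqrt{2} \approx 19.0 + 28.284 i$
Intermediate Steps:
$Q{\left(L \right)} = 4 \sqrt{L}$
$Y{\left(q,j \right)} = \frac{-4 + q}{-1 + j}$ ($Y{\left(q,j \right)} = \frac{q - 4}{j + \left(5 - 6\right)} = \frac{-4 + q}{j + \left(5 - 6\right)} = \frac{-4 + q}{j - 1} = \frac{-4 + q}{-1 + j}$)
$Q{\left(-2 \right)} Y{\left(-6,f{\left(3,-1 \right)} \right)} + 19 = 4 \sqrt{-2} \frac{-4 - 6}{-1 - 1} + 19 = 4 i \sqrt{2} \frac{1}{-2} \left(-10\right) + 19 = 4 i \sqrt{2} \left(\left(- \frac{1}{2}\right) \left(-10\right)\right) + 19 = 4 i \sqrt{2} \cdot 5 + 19 = 20 i \sqrt{2} + 19 = 19 + 20 i \sqrt{2}$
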